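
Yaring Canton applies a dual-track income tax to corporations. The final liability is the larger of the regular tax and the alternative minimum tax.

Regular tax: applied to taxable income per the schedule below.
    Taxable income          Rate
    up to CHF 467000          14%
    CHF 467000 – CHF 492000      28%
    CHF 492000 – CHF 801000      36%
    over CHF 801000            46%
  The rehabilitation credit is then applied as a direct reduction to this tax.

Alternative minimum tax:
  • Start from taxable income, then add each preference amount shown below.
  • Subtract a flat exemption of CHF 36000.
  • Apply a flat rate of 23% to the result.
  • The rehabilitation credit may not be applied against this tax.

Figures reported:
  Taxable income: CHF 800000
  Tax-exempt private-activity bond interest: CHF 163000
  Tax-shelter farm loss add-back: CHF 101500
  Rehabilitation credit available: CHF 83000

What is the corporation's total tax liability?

CHF 236555

Alternative minimum tax:
  Adjusted income: CHF 800000 + CHF 163000 + CHF 101500 = CHF 1064500
  Less exemption CHF 36000 → base CHF 1028500
  CHF 1028500 × 23% = CHF 236555

Regular tax:
  CHF 467000 × 14% = CHF 65380
  CHF 25000 × 28% = CHF 7000
  CHF 308000 × 36% = CHF 110880
  → CHF 183260
  Less rehabilitation credit CHF 83000 → CHF 100260

CHF 236555 > CHF 100260, so the alternative minimum tax is the binding amount.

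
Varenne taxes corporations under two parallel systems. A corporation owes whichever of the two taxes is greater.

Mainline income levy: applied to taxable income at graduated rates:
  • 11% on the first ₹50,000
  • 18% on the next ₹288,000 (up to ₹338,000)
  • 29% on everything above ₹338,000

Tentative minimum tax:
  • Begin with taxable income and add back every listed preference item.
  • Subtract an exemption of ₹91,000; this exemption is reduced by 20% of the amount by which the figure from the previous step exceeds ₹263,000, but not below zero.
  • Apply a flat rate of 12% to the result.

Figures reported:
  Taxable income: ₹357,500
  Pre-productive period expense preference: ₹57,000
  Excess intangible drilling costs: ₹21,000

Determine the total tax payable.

Tentative minimum tax:
  Adjusted income: ₹357,500 + ₹57,000 + ₹21,000 = ₹435,500
  Exemption: ₹91,000 − 20% × (₹435,500 − ₹263,000) = ₹91,000 − ₹34,500 = ₹56,500
  Base: ₹435,500 − ₹56,500 = ₹379,000
  ₹379,000 × 12% = ₹45,480

Mainline income levy:
  ₹50,000 × 11% = ₹5,500
  ₹288,000 × 18% = ₹51,840
  ₹19,500 × 29% = ₹5,655
  → ₹62,995

₹62,995 > ₹45,480, so the mainline income levy governs.

₹62,995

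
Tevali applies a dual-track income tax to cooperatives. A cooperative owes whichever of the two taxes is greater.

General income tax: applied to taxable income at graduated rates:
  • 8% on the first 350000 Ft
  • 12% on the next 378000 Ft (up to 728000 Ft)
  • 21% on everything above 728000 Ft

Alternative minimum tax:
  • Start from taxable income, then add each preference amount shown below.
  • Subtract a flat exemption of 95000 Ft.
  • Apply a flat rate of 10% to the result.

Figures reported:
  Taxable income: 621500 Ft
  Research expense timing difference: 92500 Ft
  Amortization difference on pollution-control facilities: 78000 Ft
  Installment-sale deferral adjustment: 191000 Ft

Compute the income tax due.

88800 Ft

Alternative minimum tax:
  Adjusted income: 621500 Ft + 92500 Ft + 78000 Ft + 191000 Ft = 983000 Ft
  Less exemption 95000 Ft → base 888000 Ft
  888000 Ft × 10% = 88800 Ft

General income tax:
  350000 Ft × 8% = 28000 Ft
  271500 Ft × 12% = 32580 Ft
  → 60580 Ft

88800 Ft > 60580 Ft, so the alternative minimum tax is the binding amount.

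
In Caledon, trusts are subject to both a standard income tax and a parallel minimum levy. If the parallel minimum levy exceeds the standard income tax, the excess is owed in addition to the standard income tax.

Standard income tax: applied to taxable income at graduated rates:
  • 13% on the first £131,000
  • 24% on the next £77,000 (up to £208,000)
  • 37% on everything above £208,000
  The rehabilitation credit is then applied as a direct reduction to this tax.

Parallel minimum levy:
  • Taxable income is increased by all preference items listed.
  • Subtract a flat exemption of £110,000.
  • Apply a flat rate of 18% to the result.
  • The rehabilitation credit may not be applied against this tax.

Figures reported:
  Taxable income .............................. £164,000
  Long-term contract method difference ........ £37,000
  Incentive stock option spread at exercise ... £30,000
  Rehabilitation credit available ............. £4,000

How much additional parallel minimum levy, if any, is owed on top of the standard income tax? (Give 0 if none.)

Standard income tax:
  £131,000 × 13% = £17,030
  £33,000 × 24% = £7,920
  → £24,950
  Less rehabilitation credit £4,000 → £20,950

Parallel minimum levy:
  Adjusted income: £164,000 + £37,000 + £30,000 = £231,000
  Less exemption £110,000 → base £121,000
  £121,000 × 18% = £21,780

Excess of parallel minimum levy over standard income tax: £21,780 − £20,950 = £830.

£830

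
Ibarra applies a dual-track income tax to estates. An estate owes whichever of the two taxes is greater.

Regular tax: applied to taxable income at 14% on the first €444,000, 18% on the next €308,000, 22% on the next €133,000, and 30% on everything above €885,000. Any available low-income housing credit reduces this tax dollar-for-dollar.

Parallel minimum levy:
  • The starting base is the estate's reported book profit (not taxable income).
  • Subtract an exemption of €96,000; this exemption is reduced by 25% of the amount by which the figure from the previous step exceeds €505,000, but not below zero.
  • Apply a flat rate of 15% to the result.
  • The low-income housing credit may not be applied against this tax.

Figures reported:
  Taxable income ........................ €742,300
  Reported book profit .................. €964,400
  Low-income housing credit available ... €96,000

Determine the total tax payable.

Regular tax:
  €444,000 × 14% = €62,160
  €298,300 × 18% = €53,694
  → €115,854
  Less low-income housing credit €96,000 → €19,854

Parallel minimum levy:
  Base (reported book profit): €964,400
  Exemption: 25% × (€964,400 − €505,000) = €114,850 ≥ €96,000, so the exemption is fully phased out
  Base: €964,400 − €0 = €964,400
  €964,400 × 15% = €144,660

€144,660 > €19,854, so the parallel minimum levy is the binding amount.

€144,660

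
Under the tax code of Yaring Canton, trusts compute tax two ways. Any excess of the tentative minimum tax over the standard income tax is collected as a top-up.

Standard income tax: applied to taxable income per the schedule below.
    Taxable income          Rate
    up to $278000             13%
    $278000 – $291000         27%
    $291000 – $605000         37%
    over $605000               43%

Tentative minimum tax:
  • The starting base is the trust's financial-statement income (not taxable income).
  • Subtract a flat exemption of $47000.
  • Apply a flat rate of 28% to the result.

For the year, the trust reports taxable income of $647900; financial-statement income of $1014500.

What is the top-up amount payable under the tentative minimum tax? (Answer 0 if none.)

$96623

Tentative minimum tax:
  Base (financial-statement income): $1014500
  Less exemption $47000 → base $967500
  $967500 × 28% = $270900

Standard income tax:
  $278000 × 13% = $36140
  $13000 × 27% = $3510
  $314000 × 37% = $116180
  $42900 × 43% = $18447
  → $174277

Excess of tentative minimum tax over standard income tax: $270900 − $174277 = $96623.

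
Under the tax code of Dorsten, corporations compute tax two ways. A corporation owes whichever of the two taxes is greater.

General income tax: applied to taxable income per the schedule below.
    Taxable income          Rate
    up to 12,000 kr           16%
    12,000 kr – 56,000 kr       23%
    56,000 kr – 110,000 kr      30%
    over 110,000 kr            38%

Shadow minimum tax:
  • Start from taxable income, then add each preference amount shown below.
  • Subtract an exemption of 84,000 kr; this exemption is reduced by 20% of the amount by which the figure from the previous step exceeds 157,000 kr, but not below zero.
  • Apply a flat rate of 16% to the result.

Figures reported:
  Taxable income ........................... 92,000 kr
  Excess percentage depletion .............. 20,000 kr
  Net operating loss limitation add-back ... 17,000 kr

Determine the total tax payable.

General income tax:
  12,000 kr × 16% = 1,920 kr
  44,000 kr × 23% = 10,120 kr
  36,000 kr × 30% = 10,800 kr
  → 22,840 kr

Shadow minimum tax:
  Adjusted income: 92,000 kr + 20,000 kr + 17,000 kr = 129,000 kr
  Exemption: 129,000 kr ≤ 157,000 kr, so full 84,000 kr applies
  Base: 129,000 kr − 84,000 kr = 45,000 kr
  45,000 kr × 16% = 7,200 kr

22,840 kr > 7,200 kr, so the general income tax governs.

22,840 kr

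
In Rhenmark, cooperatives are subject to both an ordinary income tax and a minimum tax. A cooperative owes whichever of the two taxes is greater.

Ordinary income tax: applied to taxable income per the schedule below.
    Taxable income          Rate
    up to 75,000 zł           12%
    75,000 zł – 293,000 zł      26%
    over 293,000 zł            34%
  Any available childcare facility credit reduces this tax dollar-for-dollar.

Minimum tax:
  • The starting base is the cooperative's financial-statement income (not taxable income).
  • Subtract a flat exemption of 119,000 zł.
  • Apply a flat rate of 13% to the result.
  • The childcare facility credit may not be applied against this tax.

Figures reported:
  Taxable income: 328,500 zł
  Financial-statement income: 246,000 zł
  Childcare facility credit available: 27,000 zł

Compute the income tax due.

50,750 zł

Ordinary income tax:
  75,000 zł × 12% = 9,000 zł
  218,000 zł × 26% = 56,680 zł
  35,500 zł × 34% = 12,070 zł
  → 77,750 zł
  Less childcare facility credit 27,000 zł → 50,750 zł

Minimum tax:
  Base (financial-statement income): 246,000 zł
  Less exemption 119,000 zł → base 127,000 zł
  127,000 zł × 13% = 16,510 zł

50,750 zł > 16,510 zł, so the ordinary income tax governs.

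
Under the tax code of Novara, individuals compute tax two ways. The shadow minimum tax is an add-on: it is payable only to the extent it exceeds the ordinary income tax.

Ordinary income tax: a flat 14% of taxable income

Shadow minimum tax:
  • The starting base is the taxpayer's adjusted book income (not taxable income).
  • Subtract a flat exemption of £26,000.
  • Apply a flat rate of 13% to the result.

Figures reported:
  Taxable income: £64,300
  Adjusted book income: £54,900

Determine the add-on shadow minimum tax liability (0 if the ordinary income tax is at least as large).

£0

Shadow minimum tax:
  Base (adjusted book income): £54,900
  Less exemption £26,000 → base £28,900
  £28,900 × 13% = £3,757

Ordinary income tax:
  £64,300 × 14% = £9,002

£3,757 ≤ £9,002, so no add-on is due.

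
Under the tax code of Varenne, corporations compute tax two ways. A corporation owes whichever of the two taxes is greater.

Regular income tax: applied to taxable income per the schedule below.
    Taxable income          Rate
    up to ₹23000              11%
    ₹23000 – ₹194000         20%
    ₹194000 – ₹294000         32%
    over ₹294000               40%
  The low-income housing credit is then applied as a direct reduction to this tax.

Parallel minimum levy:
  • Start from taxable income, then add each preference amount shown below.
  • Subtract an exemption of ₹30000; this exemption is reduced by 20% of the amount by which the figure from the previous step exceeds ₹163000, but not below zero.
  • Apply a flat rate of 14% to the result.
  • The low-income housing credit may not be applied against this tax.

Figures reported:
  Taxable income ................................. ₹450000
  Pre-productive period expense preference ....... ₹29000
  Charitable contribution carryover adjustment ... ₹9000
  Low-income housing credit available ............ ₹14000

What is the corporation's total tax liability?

Parallel minimum levy:
  Adjusted income: ₹450000 + ₹29000 + ₹9000 = ₹488000
  Exemption: 20% × (₹488000 − ₹163000) = ₹65000 ≥ ₹30000, so the exemption is fully phased out
  Base: ₹488000 − ₹0 = ₹488000
  ₹488000 × 14% = ₹68320

Regular income tax:
  ₹23000 × 11% = ₹2530
  ₹171000 × 20% = ₹34200
  ₹100000 × 32% = ₹32000
  ₹156000 × 40% = ₹62400
  → ₹131130
  Less low-income housing credit ₹14000 → ₹117130

₹117130 > ₹68320, so the regular income tax governs.

₹117130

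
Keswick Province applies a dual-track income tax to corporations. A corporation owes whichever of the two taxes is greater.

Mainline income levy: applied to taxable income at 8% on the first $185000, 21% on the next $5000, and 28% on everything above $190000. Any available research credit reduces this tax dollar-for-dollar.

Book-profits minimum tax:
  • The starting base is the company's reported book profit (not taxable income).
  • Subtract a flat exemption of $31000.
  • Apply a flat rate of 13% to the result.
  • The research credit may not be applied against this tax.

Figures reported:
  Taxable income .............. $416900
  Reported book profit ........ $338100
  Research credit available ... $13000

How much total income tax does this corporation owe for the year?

Book-profits minimum tax:
  Base (reported book profit): $338100
  Less exemption $31000 → base $307100
  $307100 × 13% = $39923

Mainline income levy:
  $185000 × 8% = $14800
  $5000 × 21% = $1050
  $226900 × 28% = $63532
  → $79382
  Less research credit $13000 → $66382

$66382 > $39923, so the mainline income levy governs.

$66382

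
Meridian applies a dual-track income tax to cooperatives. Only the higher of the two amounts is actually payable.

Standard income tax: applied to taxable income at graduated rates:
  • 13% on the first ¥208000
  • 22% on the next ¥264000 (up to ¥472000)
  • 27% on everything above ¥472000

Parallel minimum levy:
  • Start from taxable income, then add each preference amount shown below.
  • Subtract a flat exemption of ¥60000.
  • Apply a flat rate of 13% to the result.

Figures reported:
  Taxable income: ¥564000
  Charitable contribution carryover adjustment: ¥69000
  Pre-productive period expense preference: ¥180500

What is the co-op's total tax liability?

¥109960

Standard income tax:
  ¥208000 × 13% = ¥27040
  ¥264000 × 22% = ¥58080
  ¥92000 × 27% = ¥24840
  → ¥109960

Parallel minimum levy:
  Adjusted income: ¥564000 + ¥69000 + ¥180500 = ¥813500
  Less exemption ¥60000 → base ¥753500
  ¥753500 × 13% = ¥97955

¥109960 > ¥97955, so the standard income tax governs.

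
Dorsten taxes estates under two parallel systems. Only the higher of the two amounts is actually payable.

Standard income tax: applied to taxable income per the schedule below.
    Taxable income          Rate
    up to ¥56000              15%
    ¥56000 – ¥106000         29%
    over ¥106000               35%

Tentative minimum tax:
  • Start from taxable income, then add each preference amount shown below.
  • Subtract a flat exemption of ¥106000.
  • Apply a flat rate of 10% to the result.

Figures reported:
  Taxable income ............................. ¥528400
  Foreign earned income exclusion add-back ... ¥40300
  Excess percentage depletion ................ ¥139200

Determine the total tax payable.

Tentative minimum tax:
  Adjusted income: ¥528400 + ¥40300 + ¥139200 = ¥707900
  Less exemption ¥106000 → base ¥601900
  ¥601900 × 10% = ¥60190

Standard income tax:
  ¥56000 × 15% = ¥8400
  ¥50000 × 29% = ¥14500
  ¥422400 × 35% = ¥147840
  → ¥170740

¥170740 > ¥60190, so the standard income tax governs.

¥170740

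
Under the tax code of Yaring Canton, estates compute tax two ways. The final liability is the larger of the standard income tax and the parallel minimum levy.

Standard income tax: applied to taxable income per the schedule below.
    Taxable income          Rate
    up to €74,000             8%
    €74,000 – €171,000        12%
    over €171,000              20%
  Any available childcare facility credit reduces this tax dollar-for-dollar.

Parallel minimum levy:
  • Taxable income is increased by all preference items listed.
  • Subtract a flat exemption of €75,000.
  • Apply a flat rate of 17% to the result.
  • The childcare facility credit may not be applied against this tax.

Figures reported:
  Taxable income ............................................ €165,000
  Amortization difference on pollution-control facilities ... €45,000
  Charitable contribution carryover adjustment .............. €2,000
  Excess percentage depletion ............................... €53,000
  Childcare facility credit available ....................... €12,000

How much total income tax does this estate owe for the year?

Parallel minimum levy:
  Adjusted income: €165,000 + €45,000 + €2,000 + €53,000 = €265,000
  Less exemption €75,000 → base €190,000
  €190,000 × 17% = €32,300

Standard income tax:
  €74,000 × 8% = €5,920
  €91,000 × 12% = €10,920
  → €16,840
  Less childcare facility credit €12,000 → €4,840

€32,300 > €4,840, so the parallel minimum levy is the binding amount.

€32,300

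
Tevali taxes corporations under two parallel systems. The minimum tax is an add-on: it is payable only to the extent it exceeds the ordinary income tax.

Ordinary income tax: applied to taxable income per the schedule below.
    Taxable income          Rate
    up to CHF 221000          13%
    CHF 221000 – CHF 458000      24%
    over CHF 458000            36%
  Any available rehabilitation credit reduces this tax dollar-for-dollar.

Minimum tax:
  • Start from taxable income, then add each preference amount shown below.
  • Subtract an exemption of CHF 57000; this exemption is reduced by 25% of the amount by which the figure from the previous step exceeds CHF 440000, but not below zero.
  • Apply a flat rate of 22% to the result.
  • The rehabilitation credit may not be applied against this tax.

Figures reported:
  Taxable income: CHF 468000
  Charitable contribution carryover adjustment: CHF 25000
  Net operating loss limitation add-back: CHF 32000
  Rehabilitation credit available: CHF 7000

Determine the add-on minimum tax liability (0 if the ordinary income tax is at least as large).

CHF 25425

Ordinary income tax:
  CHF 221000 × 13% = CHF 28730
  CHF 237000 × 24% = CHF 56880
  CHF 10000 × 36% = CHF 3600
  → CHF 89210
  Less rehabilitation credit CHF 7000 → CHF 82210

Minimum tax:
  Adjusted income: CHF 468000 + CHF 25000 + CHF 32000 = CHF 525000
  Exemption: CHF 57000 − 25% × (CHF 525000 − CHF 440000) = CHF 57000 − CHF 21250 = CHF 35750
  Base: CHF 525000 − CHF 35750 = CHF 489250
  CHF 489250 × 22% = CHF 107635

Excess of minimum tax over ordinary income tax: CHF 107635 − CHF 82210 = CHF 25425.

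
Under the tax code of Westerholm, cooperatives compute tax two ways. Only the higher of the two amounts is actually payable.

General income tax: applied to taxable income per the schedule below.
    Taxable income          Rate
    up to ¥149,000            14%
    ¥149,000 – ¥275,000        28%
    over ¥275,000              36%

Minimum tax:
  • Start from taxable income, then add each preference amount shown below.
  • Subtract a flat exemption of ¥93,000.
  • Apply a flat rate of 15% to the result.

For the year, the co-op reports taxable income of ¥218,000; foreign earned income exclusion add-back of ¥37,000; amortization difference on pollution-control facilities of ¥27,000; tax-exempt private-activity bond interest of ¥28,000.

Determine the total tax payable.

General income tax:
  ¥149,000 × 14% = ¥20,860
  ¥69,000 × 28% = ¥19,320
  → ¥40,180

Minimum tax:
  Adjusted income: ¥218,000 + ¥37,000 + ¥27,000 + ¥28,000 = ¥310,000
  Less exemption ¥93,000 → base ¥217,000
  ¥217,000 × 15% = ¥32,550

¥40,180 > ¥32,550, so the general income tax governs.

¥40,180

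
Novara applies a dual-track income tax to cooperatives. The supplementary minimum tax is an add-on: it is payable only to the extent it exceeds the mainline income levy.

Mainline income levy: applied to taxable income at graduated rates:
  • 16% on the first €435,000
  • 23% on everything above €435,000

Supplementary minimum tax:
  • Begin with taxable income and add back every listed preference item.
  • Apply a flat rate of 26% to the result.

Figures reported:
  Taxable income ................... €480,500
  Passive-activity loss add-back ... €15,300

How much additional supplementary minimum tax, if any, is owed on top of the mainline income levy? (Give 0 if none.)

€48,843

Supplementary minimum tax:
  Adjusted income: €480,500 + €15,300 = €495,800
  €495,800 × 26% = €128,908

Mainline income levy:
  €435,000 × 16% = €69,600
  €45,500 × 23% = €10,465
  → €80,065

Excess of supplementary minimum tax over mainline income levy: €128,908 − €80,065 = €48,843.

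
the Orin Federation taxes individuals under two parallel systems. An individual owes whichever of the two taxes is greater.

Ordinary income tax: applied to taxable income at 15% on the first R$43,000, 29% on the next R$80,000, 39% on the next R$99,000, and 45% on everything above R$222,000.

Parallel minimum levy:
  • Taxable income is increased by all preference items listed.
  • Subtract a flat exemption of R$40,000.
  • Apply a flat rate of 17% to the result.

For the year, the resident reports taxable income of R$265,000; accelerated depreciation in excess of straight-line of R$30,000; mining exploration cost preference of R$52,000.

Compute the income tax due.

Parallel minimum levy:
  Adjusted income: R$265,000 + R$30,000 + R$52,000 = R$347,000
  Less exemption R$40,000 → base R$307,000
  R$307,000 × 17% = R$52,190

Ordinary income tax:
  R$43,000 × 15% = R$6,450
  R$80,000 × 29% = R$23,200
  R$99,000 × 39% = R$38,610
  R$43,000 × 45% = R$19,350
  → R$87,610

R$87,610 > R$52,190, so the ordinary income tax governs.

R$87,610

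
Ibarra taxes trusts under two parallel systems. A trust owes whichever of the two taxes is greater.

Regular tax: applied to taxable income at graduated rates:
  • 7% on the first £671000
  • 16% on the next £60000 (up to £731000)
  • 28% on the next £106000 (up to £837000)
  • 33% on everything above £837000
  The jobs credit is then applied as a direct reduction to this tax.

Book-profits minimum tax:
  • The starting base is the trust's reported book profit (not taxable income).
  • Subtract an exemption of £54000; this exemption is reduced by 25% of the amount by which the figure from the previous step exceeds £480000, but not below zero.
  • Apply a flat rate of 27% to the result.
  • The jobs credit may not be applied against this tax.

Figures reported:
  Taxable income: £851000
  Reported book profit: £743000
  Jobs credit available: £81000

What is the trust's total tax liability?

Regular tax:
  £671000 × 7% = £46970
  £60000 × 16% = £9600
  £106000 × 28% = £29680
  £14000 × 33% = £4620
  → £90870
  Less jobs credit £81000 → £9870

Book-profits minimum tax:
  Base (reported book profit): £743000
  Exemption: 25% × (£743000 − £480000) = £65750 ≥ £54000, so the exemption is fully phased out
  Base: £743000 − £0 = £743000
  £743000 × 27% = £200610

£200610 > £9870, so the book-profits minimum tax is the binding amount.

£200610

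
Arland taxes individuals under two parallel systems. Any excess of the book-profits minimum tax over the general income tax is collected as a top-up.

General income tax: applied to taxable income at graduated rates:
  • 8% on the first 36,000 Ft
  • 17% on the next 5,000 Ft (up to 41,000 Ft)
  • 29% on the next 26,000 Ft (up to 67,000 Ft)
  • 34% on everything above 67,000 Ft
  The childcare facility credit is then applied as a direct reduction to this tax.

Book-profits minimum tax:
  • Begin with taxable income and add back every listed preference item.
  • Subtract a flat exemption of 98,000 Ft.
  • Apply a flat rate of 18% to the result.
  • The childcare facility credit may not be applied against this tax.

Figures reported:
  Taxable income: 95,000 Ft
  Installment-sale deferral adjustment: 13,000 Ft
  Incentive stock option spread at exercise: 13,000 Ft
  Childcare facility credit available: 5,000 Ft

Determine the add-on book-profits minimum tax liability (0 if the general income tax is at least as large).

Book-profits minimum tax:
  Adjusted income: 95,000 Ft + 13,000 Ft + 13,000 Ft = 121,000 Ft
  Less exemption 98,000 Ft → base 23,000 Ft
  23,000 Ft × 18% = 4,140 Ft

General income tax:
  36,000 Ft × 8% = 2,880 Ft
  5,000 Ft × 17% = 850 Ft
  26,000 Ft × 29% = 7,540 Ft
  28,000 Ft × 34% = 9,520 Ft
  → 20,790 Ft
  Less childcare facility credit 5,000 Ft → 15,790 Ft

4,140 Ft ≤ 15,790 Ft, so no add-on is due.

0 Ft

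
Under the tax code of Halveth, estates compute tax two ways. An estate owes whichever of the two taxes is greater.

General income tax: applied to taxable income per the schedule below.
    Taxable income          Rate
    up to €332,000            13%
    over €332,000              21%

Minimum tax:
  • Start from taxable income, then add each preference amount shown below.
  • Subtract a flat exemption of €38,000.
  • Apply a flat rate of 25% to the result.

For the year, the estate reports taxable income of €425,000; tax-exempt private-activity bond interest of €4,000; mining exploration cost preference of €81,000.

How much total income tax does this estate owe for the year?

General income tax:
  €332,000 × 13% = €43,160
  €93,000 × 21% = €19,530
  → €62,690

Minimum tax:
  Adjusted income: €425,000 + €4,000 + €81,000 = €510,000
  Less exemption €38,000 → base €472,000
  €472,000 × 25% = €118,000

€118,000 > €62,690, so the minimum tax is the binding amount.

€118,000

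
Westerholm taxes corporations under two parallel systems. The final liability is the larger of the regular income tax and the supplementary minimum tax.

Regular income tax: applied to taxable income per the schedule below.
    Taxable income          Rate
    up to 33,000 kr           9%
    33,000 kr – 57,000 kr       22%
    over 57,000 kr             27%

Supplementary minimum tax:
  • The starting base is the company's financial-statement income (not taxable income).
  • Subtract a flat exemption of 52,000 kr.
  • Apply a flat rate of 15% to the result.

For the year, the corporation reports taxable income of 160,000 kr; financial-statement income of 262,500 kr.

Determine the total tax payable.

Regular income tax:
  33,000 kr × 9% = 2,970 kr
  24,000 kr × 22% = 5,280 kr
  103,000 kr × 27% = 27,810 kr
  → 36,060 kr

Supplementary minimum tax:
  Base (financial-statement income): 262,500 kr
  Less exemption 52,000 kr → base 210,500 kr
  210,500 kr × 15% = 31,575 kr

36,060 kr > 31,575 kr, so the regular income tax governs.

36,060 kr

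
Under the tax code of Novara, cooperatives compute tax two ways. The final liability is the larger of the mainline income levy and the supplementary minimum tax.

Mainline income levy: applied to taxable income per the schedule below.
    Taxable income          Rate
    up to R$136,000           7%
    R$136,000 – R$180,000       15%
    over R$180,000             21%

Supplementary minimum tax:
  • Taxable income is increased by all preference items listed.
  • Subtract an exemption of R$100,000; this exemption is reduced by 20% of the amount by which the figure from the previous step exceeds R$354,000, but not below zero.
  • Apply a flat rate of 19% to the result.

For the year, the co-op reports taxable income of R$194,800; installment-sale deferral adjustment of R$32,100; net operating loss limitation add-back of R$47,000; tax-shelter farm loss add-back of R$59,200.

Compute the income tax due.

R$44,289

Mainline income levy:
  R$136,000 × 7% = R$9,520
  R$44,000 × 15% = R$6,600
  R$14,800 × 21% = R$3,108
  → R$19,228

Supplementary minimum tax:
  Adjusted income: R$194,800 + R$32,100 + R$47,000 + R$59,200 = R$333,100
  Exemption: R$333,100 ≤ R$354,000, so full R$100,000 applies
  Base: R$333,100 − R$100,000 = R$233,100
  R$233,100 × 19% = R$44,289

R$44,289 > R$19,228, so the supplementary minimum tax is the binding amount.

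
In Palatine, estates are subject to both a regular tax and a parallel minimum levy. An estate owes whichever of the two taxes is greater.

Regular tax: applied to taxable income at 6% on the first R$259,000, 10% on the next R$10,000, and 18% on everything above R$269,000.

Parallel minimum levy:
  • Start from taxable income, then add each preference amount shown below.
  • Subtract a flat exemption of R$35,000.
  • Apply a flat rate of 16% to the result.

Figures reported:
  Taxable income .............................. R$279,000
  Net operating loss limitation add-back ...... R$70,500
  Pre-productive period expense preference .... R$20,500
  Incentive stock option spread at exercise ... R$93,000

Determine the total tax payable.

R$68,480

Regular tax:
  R$259,000 × 6% = R$15,540
  R$10,000 × 10% = R$1,000
  R$10,000 × 18% = R$1,800
  → R$18,340

Parallel minimum levy:
  Adjusted income: R$279,000 + R$70,500 + R$20,500 + R$93,000 = R$463,000
  Less exemption R$35,000 → base R$428,000
  R$428,000 × 16% = R$68,480

R$68,480 > R$18,340, so the parallel minimum levy is the binding amount.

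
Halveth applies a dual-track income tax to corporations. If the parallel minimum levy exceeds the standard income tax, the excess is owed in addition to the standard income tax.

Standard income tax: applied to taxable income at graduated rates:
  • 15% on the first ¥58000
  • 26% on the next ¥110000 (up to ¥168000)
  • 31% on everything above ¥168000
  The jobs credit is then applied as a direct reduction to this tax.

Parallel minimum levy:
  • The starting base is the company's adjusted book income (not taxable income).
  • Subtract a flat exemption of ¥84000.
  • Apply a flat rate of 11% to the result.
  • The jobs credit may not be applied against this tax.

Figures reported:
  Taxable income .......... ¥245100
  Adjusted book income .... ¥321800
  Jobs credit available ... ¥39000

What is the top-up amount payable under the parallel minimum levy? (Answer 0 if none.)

Parallel minimum levy:
  Base (adjusted book income): ¥321800
  Less exemption ¥84000 → base ¥237800
  ¥237800 × 11% = ¥26158

Standard income tax:
  ¥58000 × 15% = ¥8700
  ¥110000 × 26% = ¥28600
  ¥77100 × 31% = ¥23901
  → ¥61201
  Less jobs credit ¥39000 → ¥22201

Excess of parallel minimum levy over standard income tax: ¥26158 − ¥22201 = ¥3957.

¥3957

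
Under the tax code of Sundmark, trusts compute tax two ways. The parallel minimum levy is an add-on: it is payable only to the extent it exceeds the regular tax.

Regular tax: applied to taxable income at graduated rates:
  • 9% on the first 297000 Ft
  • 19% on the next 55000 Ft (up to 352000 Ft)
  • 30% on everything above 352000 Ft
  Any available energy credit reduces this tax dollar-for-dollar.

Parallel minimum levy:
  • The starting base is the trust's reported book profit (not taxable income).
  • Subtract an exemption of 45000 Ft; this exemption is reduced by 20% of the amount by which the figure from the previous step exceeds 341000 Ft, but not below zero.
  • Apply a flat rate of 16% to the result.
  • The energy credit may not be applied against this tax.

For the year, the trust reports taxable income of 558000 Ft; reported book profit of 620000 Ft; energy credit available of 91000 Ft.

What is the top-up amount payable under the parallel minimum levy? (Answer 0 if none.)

91220 Ft

Regular tax:
  297000 Ft × 9% = 26730 Ft
  55000 Ft × 19% = 10450 Ft
  206000 Ft × 30% = 61800 Ft
  → 98980 Ft
  Less energy credit 91000 Ft → 7980 Ft

Parallel minimum levy:
  Base (reported book profit): 620000 Ft
  Exemption: 20% × (620000 Ft − 341000 Ft) = 55800 Ft ≥ 45000 Ft, so the exemption is fully phased out
  Base: 620000 Ft − 0 Ft = 620000 Ft
  620000 Ft × 16% = 99200 Ft

Excess of parallel minimum levy over regular tax: 99200 Ft − 7980 Ft = 91220 Ft.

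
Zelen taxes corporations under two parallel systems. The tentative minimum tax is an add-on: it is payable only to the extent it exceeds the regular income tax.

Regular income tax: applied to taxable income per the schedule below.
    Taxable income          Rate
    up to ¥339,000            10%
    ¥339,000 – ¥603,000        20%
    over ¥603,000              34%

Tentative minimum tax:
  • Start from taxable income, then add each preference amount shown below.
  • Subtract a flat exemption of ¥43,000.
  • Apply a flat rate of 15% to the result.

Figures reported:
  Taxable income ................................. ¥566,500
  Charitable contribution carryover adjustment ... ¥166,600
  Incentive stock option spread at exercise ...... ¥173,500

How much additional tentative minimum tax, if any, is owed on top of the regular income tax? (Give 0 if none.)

Regular income tax:
  ¥339,000 × 10% = ¥33,900
  ¥227,500 × 20% = ¥45,500
  → ¥79,400

Tentative minimum tax:
  Adjusted income: ¥566,500 + ¥166,600 + ¥173,500 = ¥906,600
  Less exemption ¥43,000 → base ¥863,600
  ¥863,600 × 15% = ¥129,540

Excess of tentative minimum tax over regular income tax: ¥129,540 − ¥79,400 = ¥50,140.

¥50,140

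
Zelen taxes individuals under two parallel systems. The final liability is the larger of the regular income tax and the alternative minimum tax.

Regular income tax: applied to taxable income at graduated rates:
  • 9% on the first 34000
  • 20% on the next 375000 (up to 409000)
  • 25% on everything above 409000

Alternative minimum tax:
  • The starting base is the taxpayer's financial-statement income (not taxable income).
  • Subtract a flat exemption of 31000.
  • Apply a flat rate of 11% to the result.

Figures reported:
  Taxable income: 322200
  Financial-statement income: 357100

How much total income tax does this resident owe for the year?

60700

Regular income tax:
  34000 × 9% = 3060
  288200 × 20% = 57640
  → 60700

Alternative minimum tax:
  Base (financial-statement income): 357100
  Less exemption 31000 → base 326100
  326100 × 11% = 35871

60700 > 35871, so the regular income tax governs.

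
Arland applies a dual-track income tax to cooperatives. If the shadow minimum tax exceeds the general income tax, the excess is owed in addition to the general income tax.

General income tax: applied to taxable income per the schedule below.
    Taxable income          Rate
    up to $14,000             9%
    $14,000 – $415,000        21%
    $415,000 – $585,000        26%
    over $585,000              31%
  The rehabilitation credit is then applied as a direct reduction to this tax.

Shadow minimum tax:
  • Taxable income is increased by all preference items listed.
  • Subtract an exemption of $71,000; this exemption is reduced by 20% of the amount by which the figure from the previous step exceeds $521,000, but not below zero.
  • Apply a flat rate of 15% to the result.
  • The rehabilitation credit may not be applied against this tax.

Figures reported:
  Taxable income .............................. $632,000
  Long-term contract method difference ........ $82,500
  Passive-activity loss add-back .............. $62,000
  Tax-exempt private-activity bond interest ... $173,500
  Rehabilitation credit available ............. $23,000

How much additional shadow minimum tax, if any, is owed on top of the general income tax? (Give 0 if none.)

$21,260

Shadow minimum tax:
  Adjusted income: $632,000 + $82,500 + $62,000 + $173,500 = $950,000
  Exemption: 20% × ($950,000 − $521,000) = $85,800 ≥ $71,000, so the exemption is fully phased out
  Base: $950,000 − $0 = $950,000
  $950,000 × 15% = $142,500

General income tax:
  $14,000 × 9% = $1,260
  $401,000 × 21% = $84,210
  $170,000 × 26% = $44,200
  $47,000 × 31% = $14,570
  → $144,240
  Less rehabilitation credit $23,000 → $121,240

Excess of shadow minimum tax over general income tax: $142,500 − $121,240 = $21,260.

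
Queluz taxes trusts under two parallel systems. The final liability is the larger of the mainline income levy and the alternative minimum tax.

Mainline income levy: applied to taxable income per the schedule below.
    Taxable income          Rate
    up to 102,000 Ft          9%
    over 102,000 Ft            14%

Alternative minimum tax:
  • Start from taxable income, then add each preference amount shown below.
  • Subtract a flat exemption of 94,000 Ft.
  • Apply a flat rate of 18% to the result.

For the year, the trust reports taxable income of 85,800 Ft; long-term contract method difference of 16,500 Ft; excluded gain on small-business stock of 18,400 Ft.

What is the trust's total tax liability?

7,722 Ft

Mainline income levy:
  85,800 Ft × 9% = 7,722 Ft

Alternative minimum tax:
  Adjusted income: 85,800 Ft + 16,500 Ft + 18,400 Ft = 120,700 Ft
  Less exemption 94,000 Ft → base 26,700 Ft
  26,700 Ft × 18% = 4,806 Ft

7,722 Ft > 4,806 Ft, so the mainline income levy governs.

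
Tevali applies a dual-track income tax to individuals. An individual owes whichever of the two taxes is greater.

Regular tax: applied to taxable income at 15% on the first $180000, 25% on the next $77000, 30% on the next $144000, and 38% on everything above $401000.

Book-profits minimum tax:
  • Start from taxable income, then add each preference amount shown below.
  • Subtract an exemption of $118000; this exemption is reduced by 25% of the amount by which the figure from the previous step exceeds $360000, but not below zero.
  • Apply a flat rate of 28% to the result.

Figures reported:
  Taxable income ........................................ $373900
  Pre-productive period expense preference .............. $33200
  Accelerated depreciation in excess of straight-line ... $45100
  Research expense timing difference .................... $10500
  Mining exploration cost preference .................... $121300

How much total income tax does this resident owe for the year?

$146160

Regular tax:
  $180000 × 15% = $27000
  $77000 × 25% = $19250
  $116900 × 30% = $35070
  → $81320

Book-profits minimum tax:
  Adjusted income: $373900 + $33200 + $45100 + $10500 + $121300 = $584000
  Exemption: $118000 − 25% × ($584000 − $360000) = $118000 − $56000 = $62000
  Base: $584000 − $62000 = $522000
  $522000 × 28% = $146160

$146160 > $81320, so the book-profits minimum tax is the binding amount.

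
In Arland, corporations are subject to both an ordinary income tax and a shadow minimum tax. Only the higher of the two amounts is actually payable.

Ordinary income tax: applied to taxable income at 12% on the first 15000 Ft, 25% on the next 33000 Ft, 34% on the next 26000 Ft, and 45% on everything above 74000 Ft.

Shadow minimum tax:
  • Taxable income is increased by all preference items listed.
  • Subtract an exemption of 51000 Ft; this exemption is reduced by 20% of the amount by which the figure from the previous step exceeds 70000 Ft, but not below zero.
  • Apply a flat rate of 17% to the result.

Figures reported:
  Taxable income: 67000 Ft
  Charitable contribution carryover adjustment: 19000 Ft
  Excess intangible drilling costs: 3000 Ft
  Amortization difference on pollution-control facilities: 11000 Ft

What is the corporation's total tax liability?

16510 Ft

Ordinary income tax:
  15000 Ft × 12% = 1800 Ft
  33000 Ft × 25% = 8250 Ft
  19000 Ft × 34% = 6460 Ft
  → 16510 Ft

Shadow minimum tax:
  Adjusted income: 67000 Ft + 19000 Ft + 3000 Ft + 11000 Ft = 100000 Ft
  Exemption: 51000 Ft − 20% × (100000 Ft − 70000 Ft) = 51000 Ft − 6000 Ft = 45000 Ft
  Base: 100000 Ft − 45000 Ft = 55000 Ft
  55000 Ft × 17% = 9350 Ft

16510 Ft > 9350 Ft, so the ordinary income tax governs.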